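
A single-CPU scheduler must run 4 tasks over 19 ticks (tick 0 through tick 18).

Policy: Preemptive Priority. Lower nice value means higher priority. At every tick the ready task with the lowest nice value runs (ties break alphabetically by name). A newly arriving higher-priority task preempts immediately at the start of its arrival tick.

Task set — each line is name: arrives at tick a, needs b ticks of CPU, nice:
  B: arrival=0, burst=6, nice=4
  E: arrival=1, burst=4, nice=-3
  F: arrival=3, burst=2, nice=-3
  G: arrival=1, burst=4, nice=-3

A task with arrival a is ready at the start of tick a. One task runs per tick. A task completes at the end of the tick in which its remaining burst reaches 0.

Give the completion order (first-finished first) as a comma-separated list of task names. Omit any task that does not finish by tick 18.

completion order = E, F, G, B

t=0: ready={B} → run B
t=1: ready={B,E,G} → run E
t=2: ready={B,E,G} → run E
t=3: ready={B,E,F,G} → run E
t=4: ready={B,E,F,G} → run E
t=5: ready={B,F,G} → run F
t=6: ready={B,F,G} → run F
t=7: ready={B,G} → run G
t=8: ready={B,G} → run G
t=9: ready={B,G} → run G
t=10: ready={B,G} → run G
t=11: ready={B} → run B
t=12: ready={B} → run B
t=13: ready={B} → run B
t=14: ready={B} → run B
t=15: ready={B} → run B
t=16: (idle)
t=17: (idle)
t=18: (idle)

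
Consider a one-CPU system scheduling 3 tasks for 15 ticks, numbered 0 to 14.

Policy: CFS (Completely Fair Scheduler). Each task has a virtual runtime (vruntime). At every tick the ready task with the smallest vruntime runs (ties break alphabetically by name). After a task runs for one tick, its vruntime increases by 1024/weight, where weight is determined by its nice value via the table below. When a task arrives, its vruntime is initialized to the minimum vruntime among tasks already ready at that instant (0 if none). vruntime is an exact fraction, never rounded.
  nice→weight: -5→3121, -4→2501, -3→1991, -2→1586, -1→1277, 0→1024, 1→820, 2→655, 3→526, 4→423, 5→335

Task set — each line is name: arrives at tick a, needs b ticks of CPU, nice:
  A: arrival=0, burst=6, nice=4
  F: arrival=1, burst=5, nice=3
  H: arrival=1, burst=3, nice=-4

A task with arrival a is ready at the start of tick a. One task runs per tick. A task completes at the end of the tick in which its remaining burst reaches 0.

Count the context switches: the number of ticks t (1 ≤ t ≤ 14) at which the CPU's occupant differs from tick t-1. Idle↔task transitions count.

context switches = 11

t=0: vr[A=0] → run A
t=1: vr[A=1024/423 F=1024/423 H=1024/423] → run A
t=2: vr[A=2048/423 F=1024/423 H=1024/423] → run F
t=3: vr[A=2048/423 F=485888/111249 H=1024/423] → run H
t=4: vr[A=2048/423 F=485888/111249 H=2994176/1057923] → run H
t=5: vr[A=2048/423 F=485888/111249 H=3427328/1057923] → run H
t=6: vr[A=2048/423 F=485888/111249] → run F
t=7: vr[A=2048/423 F=702464/111249] → run A
t=8: vr[A=1024/141 F=702464/111249] → run F
t=9: vr[A=1024/141 F=919040/111249] → run A
t=10: vr[A=4096/423 F=919040/111249] → run F
t=11: vr[A=4096/423 F=1135616/111249] → run A
t=12: vr[A=5120/423 F=1135616/111249] → run F
t=13: vr[A=5120/423] → run A
t=14: (idle)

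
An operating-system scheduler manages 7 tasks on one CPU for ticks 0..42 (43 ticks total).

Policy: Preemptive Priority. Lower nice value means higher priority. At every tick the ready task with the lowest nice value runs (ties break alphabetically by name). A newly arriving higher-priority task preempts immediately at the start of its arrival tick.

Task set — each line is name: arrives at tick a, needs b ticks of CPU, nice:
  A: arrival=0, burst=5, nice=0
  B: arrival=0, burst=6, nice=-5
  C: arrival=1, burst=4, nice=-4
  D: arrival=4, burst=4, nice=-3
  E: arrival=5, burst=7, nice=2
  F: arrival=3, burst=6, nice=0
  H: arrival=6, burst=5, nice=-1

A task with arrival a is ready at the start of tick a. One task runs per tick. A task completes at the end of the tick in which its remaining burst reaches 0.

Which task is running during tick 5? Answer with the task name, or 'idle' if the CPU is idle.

running at tick 5 = B

t=0: ready={A,B} → run B
t=1: ready={A,B,C} → run B
t=2: ready={A,B,C} → run B
t=3: ready={A,B,C,F} → run B
t=4: ready={A,B,C,D,F} → run B
t=5: ready={A,B,C,D,E,F} → run B
t=6: ready={A,C,D,E,F,H} → run C
t=7: ready={A,C,D,E,F,H} → run C
t=8: ready={A,C,D,E,F,H} → run C
t=9: ready={A,C,D,E,F,H} → run C
t=10: ready={A,D,E,F,H} → run D
t=11: ready={A,D,E,F,H} → run D
t=12: ready={A,D,E,F,H} → run D
t=13: ready={A,D,E,F,H} → run D
t=14: ready={A,E,F,H} → run H
t=15: ready={A,E,F,H} → run H
t=16: ready={A,E,F,H} → run H
t=17: ready={A,E,F,H} → run H
t=18: ready={A,E,F,H} → run H
t=19: ready={A,E,F} → run A
t=20: ready={A,E,F} → run A
t=21: ready={A,E,F} → run A
t=22: ready={A,E,F} → run A
t=23: ready={A,E,F} → run A
t=24: ready={E,F} → run F
t=25: ready={E,F} → run F
t=26: ready={E,F} → run F
t=27: ready={E,F} → run F
t=28: ready={E,F} → run F
t=29: ready={E,F} → run F
t=30: ready={E} → run E
t=31: ready={E} → run E
t=32: ready={E} → run E
t=33: ready={E} → run E
t=34: ready={E} → run E
t=35: ready={E} → run E
t=36: ready={E} → run E
t=37: (idle)
t=38: (idle)
t=39: (idle)
t=40: (idle)
t=41: (idle)
t=42: (idle)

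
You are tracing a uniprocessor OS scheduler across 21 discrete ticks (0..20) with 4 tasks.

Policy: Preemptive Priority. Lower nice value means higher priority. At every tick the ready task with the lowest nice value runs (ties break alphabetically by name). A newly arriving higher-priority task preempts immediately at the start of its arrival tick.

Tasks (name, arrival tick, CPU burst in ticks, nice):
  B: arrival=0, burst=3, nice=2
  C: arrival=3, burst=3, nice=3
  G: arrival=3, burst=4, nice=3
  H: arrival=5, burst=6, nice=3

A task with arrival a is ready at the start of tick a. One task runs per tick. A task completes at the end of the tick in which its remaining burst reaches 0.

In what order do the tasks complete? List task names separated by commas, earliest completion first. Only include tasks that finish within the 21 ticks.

t=0: ready={B} → run B
t=1: ready={B} → run B
t=2: ready={B} → run B
t=3: ready={C,G} → run C
t=4: ready={C,G} → run C
t=5: ready={C,G,H} → run C
t=6: ready={G,H} → run G
t=7: ready={G,H} → run G
t=8: ready={G,H} → run G
t=9: ready={G,H} → run G
t=10: ready={H} → run H
t=11: ready={H} → run H
t=12: ready={H} → run H
t=13: ready={H} → run H
t=14: ready={H} → run H
t=15: ready={H} → run H
t=16: (idle)
t=17: (idle)
t=18: (idle)
t=19: (idle)
t=20: (idle)

completion order = B, C, G, H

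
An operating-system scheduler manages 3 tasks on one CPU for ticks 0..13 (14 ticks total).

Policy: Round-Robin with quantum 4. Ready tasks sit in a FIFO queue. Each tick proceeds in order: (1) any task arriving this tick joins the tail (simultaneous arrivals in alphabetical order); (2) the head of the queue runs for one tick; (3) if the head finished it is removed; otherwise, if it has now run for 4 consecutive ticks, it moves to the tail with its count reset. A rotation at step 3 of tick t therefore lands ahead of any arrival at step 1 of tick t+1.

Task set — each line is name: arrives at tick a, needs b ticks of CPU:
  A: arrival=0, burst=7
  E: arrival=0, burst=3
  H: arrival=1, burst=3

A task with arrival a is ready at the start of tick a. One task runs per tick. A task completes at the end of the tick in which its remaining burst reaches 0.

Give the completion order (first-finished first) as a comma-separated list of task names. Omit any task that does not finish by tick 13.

t=0: queue=[A,E] q_used=0 → run A
t=1: queue=[A,E,H] q_used=1 → run A
t=2: queue=[A,E,H] q_used=2 → run A
t=3: queue=[A,E,H] q_used=3 → run A
t=4: queue=[E,H,A] q_used=0 → run E
t=5: queue=[E,H,A] q_used=1 → run E
t=6: queue=[E,H,A] q_used=2 → run E
t=7: queue=[H,A] q_used=0 → run H
t=8: queue=[H,A] q_used=1 → run H
t=9: queue=[H,A] q_used=2 → run H
t=10: queue=[A] q_used=0 → run A
t=11: queue=[A] q_used=1 → run A
t=12: queue=[A] q_used=2 → run A
t=13: (idle)

completion order = E, H, A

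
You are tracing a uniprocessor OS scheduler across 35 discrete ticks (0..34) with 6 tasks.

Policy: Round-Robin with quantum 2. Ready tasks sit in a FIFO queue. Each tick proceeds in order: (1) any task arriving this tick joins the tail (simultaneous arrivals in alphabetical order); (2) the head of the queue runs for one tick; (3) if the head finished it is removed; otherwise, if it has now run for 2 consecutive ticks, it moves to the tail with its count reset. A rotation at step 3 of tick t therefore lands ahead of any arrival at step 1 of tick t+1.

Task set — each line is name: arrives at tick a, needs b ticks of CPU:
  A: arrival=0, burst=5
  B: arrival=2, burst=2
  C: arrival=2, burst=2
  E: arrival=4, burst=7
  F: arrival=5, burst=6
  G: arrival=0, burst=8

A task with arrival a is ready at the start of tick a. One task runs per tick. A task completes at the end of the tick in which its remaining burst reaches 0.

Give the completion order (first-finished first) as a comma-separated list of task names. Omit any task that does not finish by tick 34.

completion order = B, C, A, G, F, E

t=0: queue=[A,G] q_used=0 → run A
t=1: queue=[A,G] q_used=1 → run A
t=2: queue=[G,A,B,C] q_used=0 → run G
t=3: queue=[G,A,B,C] q_used=1 → run G
t=4: queue=[A,B,C,G,E] q_used=0 → run A
t=5: queue=[A,B,C,G,E,F] q_used=1 → run A
t=6: queue=[B,C,G,E,F,A] q_used=0 → run B
t=7: queue=[B,C,G,E,F,A] q_used=1 → run B
t=8: queue=[C,G,E,F,A] q_used=0 → run C
t=9: queue=[C,G,E,F,A] q_used=1 → run C
t=10: queue=[G,E,F,A] q_used=0 → run G
t=11: queue=[G,E,F,A] q_used=1 → run G
t=12: queue=[E,F,A,G] q_used=0 → run E
t=13: queue=[E,F,A,G] q_used=1 → run E
t=14: queue=[F,A,G,E] q_used=0 → run F
t=15: queue=[F,A,G,E] q_used=1 → run F
t=16: queue=[A,G,E,F] q_used=0 → run A
t=17: queue=[G,E,F] q_used=0 → run G
t=18: queue=[G,E,F] q_used=1 → run G
t=19: queue=[E,F,G] q_used=0 → run E
t=20: queue=[E,F,G] q_used=1 → run E
t=21: queue=[F,G,E] q_used=0 → run F
t=22: queue=[F,G,E] q_used=1 → run F
t=23: queue=[G,E,F] q_used=0 → run G
t=24: queue=[G,E,F] q_used=1 → run G
t=25: queue=[E,F] q_used=0 → run E
t=26: queue=[E,F] q_used=1 → run E
t=27: queue=[F,E] q_used=0 → run F
t=28: queue=[F,E] q_used=1 → run F
t=29: queue=[E] q_used=0 → run E
t=30: (idle)
t=31: (idle)
t=32: (idle)
t=33: (idle)
t=34: (idle)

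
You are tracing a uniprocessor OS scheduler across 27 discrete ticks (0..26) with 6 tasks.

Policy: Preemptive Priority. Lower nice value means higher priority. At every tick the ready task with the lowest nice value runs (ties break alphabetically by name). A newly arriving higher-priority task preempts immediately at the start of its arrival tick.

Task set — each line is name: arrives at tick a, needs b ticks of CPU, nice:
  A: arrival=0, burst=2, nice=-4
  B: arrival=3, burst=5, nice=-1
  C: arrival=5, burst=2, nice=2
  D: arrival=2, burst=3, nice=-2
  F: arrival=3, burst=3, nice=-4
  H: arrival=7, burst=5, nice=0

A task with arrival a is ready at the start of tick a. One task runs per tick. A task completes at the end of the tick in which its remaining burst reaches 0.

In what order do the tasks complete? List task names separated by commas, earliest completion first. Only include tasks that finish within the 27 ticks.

t=0: ready={A} → run A
t=1: ready={A} → run A
t=2: ready={D} → run D
t=3: ready={B,D,F} → run F
t=4: ready={B,D,F} → run F
t=5: ready={B,C,D,F} → run F
t=6: ready={B,C,D} → run D
t=7: ready={B,C,D,H} → run D
t=8: ready={B,C,H} → run B
t=9: ready={B,C,H} → run B
t=10: ready={B,C,H} → run B
t=11: ready={B,C,H} → run B
t=12: ready={B,C,H} → run B
t=13: ready={C,H} → run H
t=14: ready={C,H} → run H
t=15: ready={C,H} → run H
t=16: ready={C,H} → run H
t=17: ready={C,H} → run H
t=18: ready={C} → run C
t=19: ready={C} → run C
t=20: (idle)
t=21: (idle)
t=22: (idle)
t=23: (idle)
t=24: (idle)
t=25: (idle)
t=26: (idle)

completion order = A, F, D, B, H, C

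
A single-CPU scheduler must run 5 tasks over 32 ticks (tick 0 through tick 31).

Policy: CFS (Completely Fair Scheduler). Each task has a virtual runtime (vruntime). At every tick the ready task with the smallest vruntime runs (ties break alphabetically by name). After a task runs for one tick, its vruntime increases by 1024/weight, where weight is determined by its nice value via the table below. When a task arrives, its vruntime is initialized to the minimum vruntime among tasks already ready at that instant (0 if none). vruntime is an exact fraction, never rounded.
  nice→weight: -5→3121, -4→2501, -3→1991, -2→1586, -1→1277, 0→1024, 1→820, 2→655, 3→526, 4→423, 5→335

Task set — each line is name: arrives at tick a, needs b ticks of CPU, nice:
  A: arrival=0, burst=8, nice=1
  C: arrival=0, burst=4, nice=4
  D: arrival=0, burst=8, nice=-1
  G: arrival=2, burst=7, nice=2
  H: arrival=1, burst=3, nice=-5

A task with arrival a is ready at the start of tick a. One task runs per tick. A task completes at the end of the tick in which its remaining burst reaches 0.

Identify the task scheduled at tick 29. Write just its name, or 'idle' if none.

t=0: vr[A=0 C=0 D=0] → run A
t=1: vr[A=256/205 C=0 D=0 H=0] → run C
t=2: vr[A=256/205 C=1024/423 D=0 G=0 H=0] → run D
t=3: vr[A=256/205 C=1024/423 D=1024/1277 G=0 H=0] → run G
t=4: vr[A=256/205 C=1024/423 D=1024/1277 G=1024/655 H=0] → run H
t=5: vr[A=256/205 C=1024/423 D=1024/1277 G=1024/655 H=1024/3121] → run H
t=6: vr[A=256/205 C=1024/423 D=1024/1277 G=1024/655 H=2048/3121] → run H
t=7: vr[A=256/205 C=1024/423 D=1024/1277 G=1024/655] → run D
t=8: vr[A=256/205 C=1024/423 D=2048/1277 G=1024/655] → run A
t=9: vr[A=512/205 C=1024/423 D=2048/1277 G=1024/655] → run G
t=10: vr[A=512/205 C=1024/423 D=2048/1277 G=2048/655] → run D
t=11: vr[A=512/205 C=1024/423 D=3072/1277 G=2048/655] → run D
t=12: vr[A=512/205 C=1024/423 D=4096/1277 G=2048/655] → run C
t=13: vr[A=512/205 C=2048/423 D=4096/1277 G=2048/655] → run A
t=14: vr[A=768/205 C=2048/423 D=4096/1277 G=2048/655] → run G
t=15: vr[A=768/205 C=2048/423 D=4096/1277 G=3072/655] → run D
t=16: vr[A=768/205 C=2048/423 D=5120/1277 G=3072/655] → run A
t=17: vr[A=1024/205 C=2048/423 D=5120/1277 G=3072/655] → run D
t=18: vr[A=1024/205 C=2048/423 D=6144/1277 G=3072/655] → run G
t=19: vr[A=1024/205 C=2048/423 D=6144/1277 G=4096/655] → run D
t=20: vr[A=1024/205 C=2048/423 D=7168/1277 G=4096/655] → run C
t=21: vr[A=1024/205 C=1024/141 D=7168/1277 G=4096/655] → run A
t=22: vr[A=256/41 C=1024/141 D=7168/1277 G=4096/655] → run D
t=23: vr[A=256/41 C=1024/141 G=4096/655] → run A
t=24: vr[A=1536/205 C=1024/141 G=4096/655] → run G
t=25: vr[A=1536/205 C=1024/141 G=1024/131] → run C
t=26: vr[A=1536/205 G=1024/131] → run A
t=27: vr[A=1792/205 G=1024/131] → run G
t=28: vr[A=1792/205 G=6144/655] → run A
t=29: vr[G=6144/655] → run G
t=30: (idle)
t=31: (idle)

running at tick 29 = G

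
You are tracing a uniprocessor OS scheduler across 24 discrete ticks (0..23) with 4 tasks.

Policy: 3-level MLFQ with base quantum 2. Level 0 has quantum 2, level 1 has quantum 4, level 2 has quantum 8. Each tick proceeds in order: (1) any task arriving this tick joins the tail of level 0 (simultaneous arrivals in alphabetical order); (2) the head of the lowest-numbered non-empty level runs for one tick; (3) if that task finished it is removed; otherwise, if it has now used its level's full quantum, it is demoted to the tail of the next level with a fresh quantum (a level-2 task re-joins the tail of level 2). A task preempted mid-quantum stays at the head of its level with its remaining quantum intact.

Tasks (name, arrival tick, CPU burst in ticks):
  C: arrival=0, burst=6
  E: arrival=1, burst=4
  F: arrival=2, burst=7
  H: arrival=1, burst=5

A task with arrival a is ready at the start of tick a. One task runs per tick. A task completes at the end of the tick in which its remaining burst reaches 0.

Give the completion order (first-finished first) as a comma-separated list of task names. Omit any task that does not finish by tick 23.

t=0: L0/L1/L2 = C/-/- → run C
t=1: L0/L1/L2 = CEH/-/- → run C
t=2: L0/L1/L2 = EHF/C/- → run E
t=3: L0/L1/L2 = EHF/C/- → run E
t=4: L0/L1/L2 = HF/CE/- → run H
t=5: L0/L1/L2 = HF/CE/- → run H
t=6: L0/L1/L2 = F/CEH/- → run F
t=7: L0/L1/L2 = F/CEH/- → run F
t=8: L0/L1/L2 = -/CEHF/- → run C
t=9: L0/L1/L2 = -/CEHF/- → run C
t=10: L0/L1/L2 = -/CEHF/- → run C
t=11: L0/L1/L2 = -/CEHF/- → run C
t=12: L0/L1/L2 = -/EHF/- → run E
t=13: L0/L1/L2 = -/EHF/- → run E
t=14: L0/L1/L2 = -/HF/- → run H
t=15: L0/L1/L2 = -/HF/- → run H
t=16: L0/L1/L2 = -/HF/- → run H
t=17: L0/L1/L2 = -/F/- → run F
t=18: L0/L1/L2 = -/F/- → run F
t=19: L0/L1/L2 = -/F/- → run F
t=20: L0/L1/L2 = -/F/- → run F
t=21: L0/L1/L2 = -/-/F → run F
t=22: (idle)
t=23: (idle)

completion order = C, E, H, F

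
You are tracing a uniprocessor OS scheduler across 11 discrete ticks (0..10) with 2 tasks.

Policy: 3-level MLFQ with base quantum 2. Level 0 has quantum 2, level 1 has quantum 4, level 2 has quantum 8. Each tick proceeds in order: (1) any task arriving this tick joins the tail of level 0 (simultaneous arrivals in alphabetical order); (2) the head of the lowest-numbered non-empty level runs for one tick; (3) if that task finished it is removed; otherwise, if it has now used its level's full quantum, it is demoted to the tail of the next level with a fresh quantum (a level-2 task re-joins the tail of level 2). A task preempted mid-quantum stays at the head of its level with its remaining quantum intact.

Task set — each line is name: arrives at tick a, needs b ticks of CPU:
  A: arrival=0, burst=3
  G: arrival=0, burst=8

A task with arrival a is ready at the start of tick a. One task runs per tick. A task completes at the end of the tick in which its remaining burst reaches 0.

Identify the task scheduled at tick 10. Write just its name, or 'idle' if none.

running at tick 10 = G

t=0: L0/L1/L2 = AG/-/- → run A
t=1: L0/L1/L2 = AG/-/- → run A
t=2: L0/L1/L2 = G/A/- → run G
t=3: L0/L1/L2 = G/A/- → run G
t=4: L0/L1/L2 = -/AG/- → run A
t=5: L0/L1/L2 = -/G/- → run G
t=6: L0/L1/L2 = -/G/- → run G
t=7: L0/L1/L2 = -/G/- → run G
t=8: L0/L1/L2 = -/G/- → run G
t=9: L0/L1/L2 = -/-/G → run G
t=10: L0/L1/L2 = -/-/G → run G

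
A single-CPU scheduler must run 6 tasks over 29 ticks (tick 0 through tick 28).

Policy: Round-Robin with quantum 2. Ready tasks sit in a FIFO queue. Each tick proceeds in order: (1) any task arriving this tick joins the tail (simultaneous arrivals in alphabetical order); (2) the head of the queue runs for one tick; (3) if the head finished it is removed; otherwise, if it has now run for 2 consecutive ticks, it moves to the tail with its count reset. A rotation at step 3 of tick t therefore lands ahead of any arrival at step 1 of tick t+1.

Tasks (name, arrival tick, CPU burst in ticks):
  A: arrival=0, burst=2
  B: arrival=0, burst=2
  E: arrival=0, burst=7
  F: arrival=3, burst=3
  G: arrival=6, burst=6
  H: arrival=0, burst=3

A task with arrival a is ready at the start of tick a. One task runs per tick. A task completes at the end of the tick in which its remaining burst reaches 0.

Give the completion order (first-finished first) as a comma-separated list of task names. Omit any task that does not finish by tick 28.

t=0: queue=[A,B,E,H] q_used=0 → run A
t=1: queue=[A,B,E,H] q_used=1 → run A
t=2: queue=[B,E,H] q_used=0 → run B
t=3: queue=[B,E,H,F] q_used=1 → run B
t=4: queue=[E,H,F] q_used=0 → run E
t=5: queue=[E,H,F] q_used=1 → run E
t=6: queue=[H,F,E,G] q_used=0 → run H
t=7: queue=[H,F,E,G] q_used=1 → run H
t=8: queue=[F,E,G,H] q_used=0 → run F
t=9: queue=[F,E,G,H] q_used=1 → run F
t=10: queue=[E,G,H,F] q_used=0 → run E
t=11: queue=[E,G,H,F] q_used=1 → run E
t=12: queue=[G,H,F,E] q_used=0 → run G
t=13: queue=[G,H,F,E] q_used=1 → run G
t=14: queue=[H,F,E,G] q_used=0 → run H
t=15: queue=[F,E,G] q_used=0 → run F
t=16: queue=[E,G] q_used=0 → run E
t=17: queue=[E,G] q_used=1 → run E
t=18: queue=[G,E] q_used=0 → run G
t=19: queue=[G,E] q_used=1 → run G
t=20: queue=[E,G] q_used=0 → run E
t=21: queue=[G] q_used=0 → run G
t=22: queue=[G] q_used=1 → run G
t=23: (idle)
t=24: (idle)
t=25: (idle)
t=26: (idle)
t=27: (idle)
t=28: (idle)

completion order = A, B, H, F, E, G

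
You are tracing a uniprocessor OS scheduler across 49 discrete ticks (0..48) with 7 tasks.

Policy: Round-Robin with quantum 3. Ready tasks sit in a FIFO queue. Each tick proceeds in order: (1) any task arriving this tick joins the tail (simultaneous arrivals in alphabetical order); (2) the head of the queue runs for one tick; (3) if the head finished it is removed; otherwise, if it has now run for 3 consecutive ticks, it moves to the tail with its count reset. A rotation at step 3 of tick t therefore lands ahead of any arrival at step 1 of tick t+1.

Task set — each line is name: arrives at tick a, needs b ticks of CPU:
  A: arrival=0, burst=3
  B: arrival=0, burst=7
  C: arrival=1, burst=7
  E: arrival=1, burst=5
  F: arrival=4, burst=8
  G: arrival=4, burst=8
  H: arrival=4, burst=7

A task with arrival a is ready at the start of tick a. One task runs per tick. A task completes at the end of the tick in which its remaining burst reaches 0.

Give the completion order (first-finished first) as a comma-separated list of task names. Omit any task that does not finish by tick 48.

t=0: queue=[A,B] q_used=0 → run A
t=1: queue=[A,B,C,E] q_used=1 → run A
t=2: queue=[A,B,C,E] q_used=2 → run A
t=3: queue=[B,C,E] q_used=0 → run B
t=4: queue=[B,C,E,F,G,H] q_used=1 → run B
t=5: queue=[B,C,E,F,G,H] q_used=2 → run B
t=6: queue=[C,E,F,G,H,B] q_used=0 → run C
t=7: queue=[C,E,F,G,H,B] q_used=1 → run C
t=8: queue=[C,E,F,G,H,B] q_used=2 → run C
t=9: queue=[E,F,G,H,B,C] q_used=0 → run E
t=10: queue=[E,F,G,H,B,C] q_used=1 → run E
t=11: queue=[E,F,G,H,B,C] q_used=2 → run E
t=12: queue=[F,G,H,B,C,E] q_used=0 → run F
t=13: queue=[F,G,H,B,C,E] q_used=1 → run F
t=14: queue=[F,G,H,B,C,E] q_used=2 → run F
t=15: queue=[G,H,B,C,E,F] q_used=0 → run G
t=16: queue=[G,H,B,C,E,F] q_used=1 → run G
t=17: queue=[G,H,B,C,E,F] q_used=2 → run G
t=18: queue=[H,B,C,E,F,G] q_used=0 → run H
t=19: queue=[H,B,C,E,F,G] q_used=1 → run H
t=20: queue=[H,B,C,E,F,G] q_used=2 → run H
t=21: queue=[B,C,E,F,G,H] q_used=0 → run B
t=22: queue=[B,C,E,F,G,H] q_used=1 → run B
t=23: queue=[B,C,E,F,G,H] q_used=2 → run B
t=24: queue=[C,E,F,G,H,B] q_used=0 → run C
t=25: queue=[C,E,F,G,H,B] q_used=1 → run C
t=26: queue=[C,E,F,G,H,B] q_used=2 → run C
t=27: queue=[E,F,G,H,B,C] q_used=0 → run E
t=28: queue=[E,F,G,H,B,C] q_used=1 → run E
t=29: queue=[F,G,H,B,C] q_used=0 → run F
t=30: queue=[F,G,H,B,C] q_used=1 → run F
t=31: queue=[F,G,H,B,C] q_used=2 → run F
t=32: queue=[G,H,B,C,F] q_used=0 → run G
t=33: queue=[G,H,B,C,F] q_used=1 → run G
t=34: queue=[G,H,B,C,F] q_used=2 → run G
t=35: queue=[H,B,C,F,G] q_used=0 → run H
t=36: queue=[H,B,C,F,G] q_used=1 → run H
t=37: queue=[H,B,C,F,G] q_used=2 → run H
t=38: queue=[B,C,F,G,H] q_used=0 → run B
t=39: queue=[C,F,G,H] q_used=0 → run C
t=40: queue=[F,G,H] q_used=0 → run F
t=41: queue=[F,G,H] q_used=1 → run F
t=42: queue=[G,H] q_used=0 → run G
t=43: queue=[G,H] q_used=1 → run G
t=44: queue=[H] q_used=0 → run H
t=45: (idle)
t=46: (idle)
t=47: (idle)
t=48: (idle)

completion order = A, E, B, C, F, G, H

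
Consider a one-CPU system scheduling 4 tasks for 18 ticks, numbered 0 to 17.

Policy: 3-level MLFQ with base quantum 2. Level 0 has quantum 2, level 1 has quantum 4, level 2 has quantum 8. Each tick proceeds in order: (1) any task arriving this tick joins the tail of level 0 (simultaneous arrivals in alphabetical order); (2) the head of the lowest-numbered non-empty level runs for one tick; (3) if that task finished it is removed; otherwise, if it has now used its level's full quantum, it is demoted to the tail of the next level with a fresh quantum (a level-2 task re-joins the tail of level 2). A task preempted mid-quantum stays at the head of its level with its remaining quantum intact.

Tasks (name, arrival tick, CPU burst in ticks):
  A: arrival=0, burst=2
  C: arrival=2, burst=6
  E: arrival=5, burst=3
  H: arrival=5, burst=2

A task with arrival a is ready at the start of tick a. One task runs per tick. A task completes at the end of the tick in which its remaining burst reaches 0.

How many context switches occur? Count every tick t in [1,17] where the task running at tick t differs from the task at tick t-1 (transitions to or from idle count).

context switches = 6

t=0: L0/L1/L2 = A/-/- → run A
t=1: L0/L1/L2 = A/-/- → run A
t=2: L0/L1/L2 = C/-/- → run C
t=3: L0/L1/L2 = C/-/- → run C
t=4: L0/L1/L2 = -/C/- → run C
t=5: L0/L1/L2 = EH/C/- → run E
t=6: L0/L1/L2 = EH/C/- → run E
t=7: L0/L1/L2 = H/CE/- → run H
t=8: L0/L1/L2 = H/CE/- → run H
t=9: L0/L1/L2 = -/CE/- → run C
t=10: L0/L1/L2 = -/CE/- → run C
t=11: L0/L1/L2 = -/CE/- → run C
t=12: L0/L1/L2 = -/E/- → run E
t=13: (idle)
t=14: (idle)
t=15: (idle)
t=16: (idle)
t=17: (idle)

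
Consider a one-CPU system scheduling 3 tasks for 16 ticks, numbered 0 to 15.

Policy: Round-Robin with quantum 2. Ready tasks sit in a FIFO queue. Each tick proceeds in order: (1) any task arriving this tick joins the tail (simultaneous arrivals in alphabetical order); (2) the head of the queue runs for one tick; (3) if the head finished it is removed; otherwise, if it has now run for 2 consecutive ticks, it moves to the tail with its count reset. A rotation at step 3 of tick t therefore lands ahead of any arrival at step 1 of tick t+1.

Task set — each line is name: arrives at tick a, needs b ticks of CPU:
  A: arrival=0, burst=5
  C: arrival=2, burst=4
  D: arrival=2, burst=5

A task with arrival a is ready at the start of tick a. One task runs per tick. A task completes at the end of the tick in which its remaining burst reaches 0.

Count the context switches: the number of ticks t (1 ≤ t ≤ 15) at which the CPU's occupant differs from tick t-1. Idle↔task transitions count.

context switches = 6

t=0: queue=[A] q_used=0 → run A
t=1: queue=[A] q_used=1 → run A
t=2: queue=[A,C,D] q_used=0 → run A
t=3: queue=[A,C,D] q_used=1 → run A
t=4: queue=[C,D,A] q_used=0 → run C
t=5: queue=[C,D,A] q_used=1 → run C
t=6: queue=[D,A,C] q_used=0 → run D
t=7: queue=[D,A,C] q_used=1 → run D
t=8: queue=[A,C,D] q_used=0 → run A
t=9: queue=[C,D] q_used=0 → run C
t=10: queue=[C,D] q_used=1 → run C
t=11: queue=[D] q_used=0 → run D
t=12: queue=[D] q_used=1 → run D
t=13: queue=[D] q_used=0 → run D
t=14: (idle)
t=15: (idle)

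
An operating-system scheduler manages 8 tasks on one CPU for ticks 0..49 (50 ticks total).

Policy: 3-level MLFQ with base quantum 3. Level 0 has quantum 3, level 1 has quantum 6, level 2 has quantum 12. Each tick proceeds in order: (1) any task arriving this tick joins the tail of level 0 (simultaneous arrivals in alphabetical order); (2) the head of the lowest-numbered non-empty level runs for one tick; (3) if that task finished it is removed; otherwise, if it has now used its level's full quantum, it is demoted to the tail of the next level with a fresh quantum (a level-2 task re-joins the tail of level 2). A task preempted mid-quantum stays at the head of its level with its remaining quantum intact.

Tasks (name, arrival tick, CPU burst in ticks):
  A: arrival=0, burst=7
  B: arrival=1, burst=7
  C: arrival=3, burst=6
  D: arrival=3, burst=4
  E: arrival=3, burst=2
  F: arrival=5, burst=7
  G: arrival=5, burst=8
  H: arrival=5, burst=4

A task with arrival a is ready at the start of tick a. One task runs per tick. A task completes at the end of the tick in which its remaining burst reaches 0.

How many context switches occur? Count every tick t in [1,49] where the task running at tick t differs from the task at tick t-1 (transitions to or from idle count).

context switches = 15

t=0: L0/L1/L2 = A/-/- → run A
t=1: L0/L1/L2 = AB/-/- → run A
t=2: L0/L1/L2 = AB/-/- → run A
t=3: L0/L1/L2 = BCDE/A/- → run B
t=4: L0/L1/L2 = BCDE/A/- → run B
t=5: L0/L1/L2 = BCDEFGH/A/- → run B
t=6: L0/L1/L2 = CDEFGH/AB/- → run C
t=7: L0/L1/L2 = CDEFGH/AB/- → run C
t=8: L0/L1/L2 = CDEFGH/AB/- → run C
t=9: L0/L1/L2 = DEFGH/ABC/- → run D
t=10: L0/L1/L2 = DEFGH/ABC/- → run D
t=11: L0/L1/L2 = DEFGH/ABC/- → run D
t=12: L0/L1/L2 = EFGH/ABCD/- → run E
t=13: L0/L1/L2 = EFGH/ABCD/- → run E
t=14: L0/L1/L2 = FGH/ABCD/- → run F
t=15: L0/L1/L2 = FGH/ABCD/- → run F
t=16: L0/L1/L2 = FGH/ABCD/- → run F
t=17: L0/L1/L2 = GH/ABCDF/- → run G
t=18: L0/L1/L2 = GH/ABCDF/- → run G
t=19: L0/L1/L2 = GH/ABCDF/- → run G
t=20: L0/L1/L2 = H/ABCDFG/- → run H
t=21: L0/L1/L2 = H/ABCDFG/- → run H
t=22: L0/L1/L2 = H/ABCDFG/- → run H
t=23: L0/L1/L2 = -/ABCDFGH/- → run A
t=24: L0/L1/L2 = -/ABCDFGH/- → run A
t=25: L0/L1/L2 = -/ABCDFGH/- → run A
t=26: L0/L1/L2 = -/ABCDFGH/- → run A
t=27: L0/L1/L2 = -/BCDFGH/- → run B
t=28: L0/L1/L2 = -/BCDFGH/- → run B
t=29: L0/L1/L2 = -/BCDFGH/- → run B
t=30: L0/L1/L2 = -/BCDFGH/- → run B
t=31: L0/L1/L2 = -/CDFGH/- → run C
t=32: L0/L1/L2 = -/CDFGH/- → run C
t=33: L0/L1/L2 = -/CDFGH/- → run C
t=34: L0/L1/L2 = -/DFGH/- → run D
t=35: L0/L1/L2 = -/FGH/- → run F
t=36: L0/L1/L2 = -/FGH/- → run F
t=37: L0/L1/L2 = -/FGH/- → run F
t=38: L0/L1/L2 = -/FGH/- → run F
t=39: L0/L1/L2 = -/GH/- → run G
t=40: L0/L1/L2 = -/GH/- → run G
t=41: L0/L1/L2 = -/GH/- → run G
t=42: L0/L1/L2 = -/GH/- → run G
t=43: L0/L1/L2 = -/GH/- → run G
t=44: L0/L1/L2 = -/H/- → run H
t=45: (idle)
t=46: (idle)
t=47: (idle)
t=48: (idle)
t=49: (idle)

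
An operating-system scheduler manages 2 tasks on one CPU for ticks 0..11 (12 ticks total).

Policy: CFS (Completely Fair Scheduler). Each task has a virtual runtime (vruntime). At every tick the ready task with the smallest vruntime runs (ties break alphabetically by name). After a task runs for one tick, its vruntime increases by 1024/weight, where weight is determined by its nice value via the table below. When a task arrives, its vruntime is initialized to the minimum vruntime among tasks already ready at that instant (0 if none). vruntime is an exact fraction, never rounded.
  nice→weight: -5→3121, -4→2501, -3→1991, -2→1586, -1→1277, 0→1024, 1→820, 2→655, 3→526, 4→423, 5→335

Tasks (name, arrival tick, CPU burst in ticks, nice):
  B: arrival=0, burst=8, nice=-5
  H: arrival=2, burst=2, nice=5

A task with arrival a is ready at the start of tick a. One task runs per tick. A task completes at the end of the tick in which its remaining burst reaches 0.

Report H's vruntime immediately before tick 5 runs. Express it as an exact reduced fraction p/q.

t=0: vr[B=0] → run B
t=1: vr[B=1024/3121] → run B
t=2: vr[B=2048/3121 H=2048/3121] → run B
t=3: vr[B=3072/3121 H=2048/3121] → run H
t=4: vr[B=3072/3121 H=3881984/1045535] → run B
t=5: vr[B=4096/3121 H=3881984/1045535] → run B
t=6: vr[B=5120/3121 H=3881984/1045535] → run B
t=7: vr[B=6144/3121 H=3881984/1045535] → run B
t=8: vr[B=7168/3121 H=3881984/1045535] → run B
t=9: vr[H=3881984/1045535] → run H
t=10: (idle)
t=11: (idle)

vruntime(H, start of tick 5) = 3881984/1045535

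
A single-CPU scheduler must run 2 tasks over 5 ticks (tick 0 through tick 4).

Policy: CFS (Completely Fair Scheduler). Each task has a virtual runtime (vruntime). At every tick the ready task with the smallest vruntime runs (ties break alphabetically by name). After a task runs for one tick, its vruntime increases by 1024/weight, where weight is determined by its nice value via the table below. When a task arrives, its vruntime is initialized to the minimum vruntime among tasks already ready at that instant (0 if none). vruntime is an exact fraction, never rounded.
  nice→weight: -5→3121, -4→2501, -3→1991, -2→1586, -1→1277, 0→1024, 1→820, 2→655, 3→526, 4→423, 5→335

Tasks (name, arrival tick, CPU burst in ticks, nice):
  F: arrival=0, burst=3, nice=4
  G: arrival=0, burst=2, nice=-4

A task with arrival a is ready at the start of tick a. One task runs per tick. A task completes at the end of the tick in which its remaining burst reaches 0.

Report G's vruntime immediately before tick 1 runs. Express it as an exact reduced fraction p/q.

t=0: vr[F=0 G=0] → run F
t=1: vr[F=1024/423 G=0] → run G
t=2: vr[F=1024/423 G=1024/2501] → run G
t=3: vr[F=1024/423] → run F
t=4: vr[F=2048/423] → run F

vruntime(G, start of tick 1) = 0/1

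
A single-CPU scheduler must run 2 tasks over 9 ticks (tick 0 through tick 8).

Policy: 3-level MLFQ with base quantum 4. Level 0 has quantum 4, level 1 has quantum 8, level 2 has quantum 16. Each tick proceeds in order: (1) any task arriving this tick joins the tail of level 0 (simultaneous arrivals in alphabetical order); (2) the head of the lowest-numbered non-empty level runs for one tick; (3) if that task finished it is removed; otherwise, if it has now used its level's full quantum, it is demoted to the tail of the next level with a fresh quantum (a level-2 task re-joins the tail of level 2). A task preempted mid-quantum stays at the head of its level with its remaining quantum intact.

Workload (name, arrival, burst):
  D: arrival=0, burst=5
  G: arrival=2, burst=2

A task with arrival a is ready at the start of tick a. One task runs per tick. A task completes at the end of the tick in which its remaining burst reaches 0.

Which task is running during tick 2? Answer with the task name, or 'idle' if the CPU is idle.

running at tick 2 = D

t=0: L0/L1/L2 = D/-/- → run D
t=1: L0/L1/L2 = D/-/- → run D
t=2: L0/L1/L2 = DG/-/- → run D
t=3: L0/L1/L2 = DG/-/- → run D
t=4: L0/L1/L2 = G/D/- → run G
t=5: L0/L1/L2 = G/D/- → run G
t=6: L0/L1/L2 = -/D/- → run D
t=7: (idle)
t=8: (idle)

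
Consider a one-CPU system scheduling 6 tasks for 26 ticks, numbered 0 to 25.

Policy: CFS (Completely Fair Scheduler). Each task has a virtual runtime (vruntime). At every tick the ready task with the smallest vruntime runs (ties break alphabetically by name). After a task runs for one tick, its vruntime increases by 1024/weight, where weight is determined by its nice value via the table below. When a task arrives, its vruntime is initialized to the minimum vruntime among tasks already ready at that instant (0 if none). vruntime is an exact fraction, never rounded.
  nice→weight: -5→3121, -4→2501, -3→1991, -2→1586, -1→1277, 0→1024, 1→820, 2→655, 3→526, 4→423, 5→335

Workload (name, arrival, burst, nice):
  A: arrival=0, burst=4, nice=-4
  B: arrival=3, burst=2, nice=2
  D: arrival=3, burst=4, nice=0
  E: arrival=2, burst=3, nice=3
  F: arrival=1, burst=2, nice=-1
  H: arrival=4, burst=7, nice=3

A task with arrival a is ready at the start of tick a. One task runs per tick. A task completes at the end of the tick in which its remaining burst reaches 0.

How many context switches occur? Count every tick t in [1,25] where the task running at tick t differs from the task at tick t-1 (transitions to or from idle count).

context switches = 16

t=0: vr[A=0] → run A
t=1: vr[A=1024/2501 F=1024/2501] → run A
t=2: vr[A=2048/2501 E=1024/2501 F=1024/2501] → run E
t=3: vr[A=2048/2501 B=1024/2501 D=1024/2501 E=1549824/657763 F=1024/2501] → run B
t=4: vr[A=2048/2501 B=3231744/1638155 D=1024/2501 E=1549824/657763 F=1024/2501 H=1024/2501] → run D
t=5: vr[A=2048/2501 B=3231744/1638155 D=3525/2501 E=1549824/657763 F=1024/2501 H=1024/2501] → run F
t=6: vr[A=2048/2501 B=3231744/1638155 D=3525/2501 E=1549824/657763 F=3868672/3193777 H=1024/2501] → run H
t=7: vr[A=2048/2501 B=3231744/1638155 D=3525/2501 E=1549824/657763 F=3868672/3193777 H=1549824/657763] → run A
t=8: vr[A=3072/2501 B=3231744/1638155 D=3525/2501 E=1549824/657763 F=3868672/3193777 H=1549824/657763] → run F
t=9: vr[A=3072/2501 B=3231744/1638155 D=3525/2501 E=1549824/657763 H=1549824/657763] → run A
t=10: vr[B=3231744/1638155 D=3525/2501 E=1549824/657763 H=1549824/657763] → run D
t=11: vr[B=3231744/1638155 D=6026/2501 E=1549824/657763 H=1549824/657763] → run B
t=12: vr[D=6026/2501 E=1549824/657763 H=1549824/657763] → run E
t=13: vr[D=6026/2501 E=2830336/657763 H=1549824/657763] → run H
t=14: vr[D=6026/2501 E=2830336/657763 H=2830336/657763] → run D
t=15: vr[D=8527/2501 E=2830336/657763 H=2830336/657763] → run D
t=16: vr[E=2830336/657763 H=2830336/657763] → run E
t=17: vr[H=2830336/657763] → run H
t=18: vr[H=4110848/657763] → run H
t=19: vr[H=5391360/657763] → run H
t=20: vr[H=6671872/657763] → run H
t=21: vr[H=7952384/657763] → run H
t=22: (idle)
t=23: (idle)
t=24: (idle)
t=25: (idle)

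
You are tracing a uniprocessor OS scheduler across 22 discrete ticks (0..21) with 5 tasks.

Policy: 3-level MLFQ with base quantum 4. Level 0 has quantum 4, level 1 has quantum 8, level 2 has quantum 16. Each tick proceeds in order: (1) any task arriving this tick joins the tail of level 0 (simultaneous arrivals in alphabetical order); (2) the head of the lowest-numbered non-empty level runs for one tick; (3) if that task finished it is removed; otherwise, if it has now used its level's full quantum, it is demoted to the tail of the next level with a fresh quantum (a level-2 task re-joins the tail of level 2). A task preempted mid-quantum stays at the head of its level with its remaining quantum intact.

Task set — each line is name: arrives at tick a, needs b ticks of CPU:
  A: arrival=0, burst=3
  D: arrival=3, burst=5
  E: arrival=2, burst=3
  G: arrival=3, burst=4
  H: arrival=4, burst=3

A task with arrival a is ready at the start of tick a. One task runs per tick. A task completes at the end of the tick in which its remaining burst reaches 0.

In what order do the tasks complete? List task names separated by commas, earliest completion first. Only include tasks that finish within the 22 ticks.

completion order = A, E, G, H, D

t=0: L0/L1/L2 = A/-/- → run A
t=1: L0/L1/L2 = A/-/- → run A
t=2: L0/L1/L2 = AE/-/- → run A
t=3: L0/L1/L2 = EDG/-/- → run E
t=4: L0/L1/L2 = EDGH/-/- → run E
t=5: L0/L1/L2 = EDGH/-/- → run E
t=6: L0/L1/L2 = DGH/-/- → run D
t=7: L0/L1/L2 = DGH/-/- → run D
t=8: L0/L1/L2 = DGH/-/- → run D
t=9: L0/L1/L2 = DGH/-/- → run D
t=10: L0/L1/L2 = GH/D/- → run G
t=11: L0/L1/L2 = GH/D/- → run G
t=12: L0/L1/L2 = GH/D/- → run G
t=13: L0/L1/L2 = GH/D/- → run G
t=14: L0/L1/L2 = H/D/- → run H
t=15: L0/L1/L2 = H/D/- → run H
t=16: L0/L1/L2 = H/D/- → run H
t=17: L0/L1/L2 = -/D/- → run D
t=18: (idle)
t=19: (idle)
t=20: (idle)
t=21: (idle)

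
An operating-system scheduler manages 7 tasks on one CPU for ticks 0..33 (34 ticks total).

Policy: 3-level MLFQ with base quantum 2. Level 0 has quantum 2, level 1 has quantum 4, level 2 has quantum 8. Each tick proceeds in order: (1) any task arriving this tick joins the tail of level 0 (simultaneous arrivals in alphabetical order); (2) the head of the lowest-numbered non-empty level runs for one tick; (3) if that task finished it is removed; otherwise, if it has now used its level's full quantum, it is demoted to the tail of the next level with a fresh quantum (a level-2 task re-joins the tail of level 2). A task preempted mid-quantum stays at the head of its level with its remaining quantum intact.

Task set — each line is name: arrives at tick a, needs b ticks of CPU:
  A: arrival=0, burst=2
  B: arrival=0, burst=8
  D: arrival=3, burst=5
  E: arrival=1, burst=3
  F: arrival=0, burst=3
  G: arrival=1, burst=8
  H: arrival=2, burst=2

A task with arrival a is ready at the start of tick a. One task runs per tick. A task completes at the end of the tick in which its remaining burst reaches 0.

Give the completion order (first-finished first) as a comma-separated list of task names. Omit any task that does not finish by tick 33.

t=0: L0/L1/L2 = ABF/-/- → run A
t=1: L0/L1/L2 = ABFEG/-/- → run A
t=2: L0/L1/L2 = BFEGH/-/- → run B
t=3: L0/L1/L2 = BFEGHD/-/- → run B
t=4: L0/L1/L2 = FEGHD/B/- → run F
t=5: L0/L1/L2 = FEGHD/B/- → run F
t=6: L0/L1/L2 = EGHD/BF/- → run E
t=7: L0/L1/L2 = EGHD/BF/- → run E
t=8: L0/L1/L2 = GHD/BFE/- → run G
t=9: L0/L1/L2 = GHD/BFE/- → run G
t=10: L0/L1/L2 = HD/BFEG/- → run H
t=11: L0/L1/L2 = HD/BFEG/- → run H
t=12: L0/L1/L2 = D/BFEG/- → run D
t=13: L0/L1/L2 = D/BFEG/- → run D
t=14: L0/L1/L2 = -/BFEGD/- → run B
t=15: L0/L1/L2 = -/BFEGD/- → run B
t=16: L0/L1/L2 = -/BFEGD/- → run B
t=17: L0/L1/L2 = -/BFEGD/- → run B
t=18: L0/L1/L2 = -/FEGD/B → run F
t=19: L0/L1/L2 = -/EGD/B → run E
t=20: L0/L1/L2 = -/GD/B → run G
t=21: L0/L1/L2 = -/GD/B → run G
t=22: L0/L1/L2 = -/GD/B → run G
t=23: L0/L1/L2 = -/GD/B → run G
t=24: L0/L1/L2 = -/D/BG → run D
t=25: L0/L1/L2 = -/D/BG → run D
t=26: L0/L1/L2 = -/D/BG → run D
t=27: L0/L1/L2 = -/-/BG → run B
t=28: L0/L1/L2 = -/-/BG → run B
t=29: L0/L1/L2 = -/-/G → run G
t=30: L0/L1/L2 = -/-/G → run G
t=31: (idle)
t=32: (idle)
t=33: (idle)

completion order = A, H, F, E, D, B, G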